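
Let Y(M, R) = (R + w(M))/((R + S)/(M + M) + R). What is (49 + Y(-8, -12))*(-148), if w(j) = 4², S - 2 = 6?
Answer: -338476/47 ≈ -7201.6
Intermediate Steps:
S = 8 (S = 2 + 6 = 8)
w(j) = 16
Y(M, R) = (16 + R)/(R + (8 + R)/(2*M)) (Y(M, R) = (R + 16)/((R + 8)/(M + M) + R) = (16 + R)/((8 + R)/((2*M)) + R) = (16 + R)/((8 + R)*(1/(2*M)) + R) = (16 + R)/((8 + R)/(2*M) + R) = (16 + R)/(R + (8 + R)/(2*M)))
(49 + Y(-8, -12))*(-148) = (49 + 2*(-8)*(16 - 12)/(8 - 12 + 2*(-8)*(-12)))*(-148) = (49 + 2*(-8)*4/(8 - 12 + 192))*(-148) = (49 + 2*(-8)*4/188)*(-148) = (49 + 2*(-8)*(1/188)*4)*(-148) = (49 - 16/47)*(-148) = (2287/47)*(-148) = -338476/47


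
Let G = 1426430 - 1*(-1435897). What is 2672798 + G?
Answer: 5535125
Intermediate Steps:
G = 2862327 (G = 1426430 + 1435897 = 2862327)
2672798 + G = 2672798 + 2862327 = 5535125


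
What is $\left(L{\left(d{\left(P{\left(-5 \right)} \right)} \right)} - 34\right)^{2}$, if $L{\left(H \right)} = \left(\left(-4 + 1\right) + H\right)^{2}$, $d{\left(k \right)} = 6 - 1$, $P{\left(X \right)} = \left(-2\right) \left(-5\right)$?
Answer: $900$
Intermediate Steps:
$P{\left(X \right)} = 10$
$d{\left(k \right)} = 5$ ($d{\left(k \right)} = 6 - 1 = 5$)
$L{\left(H \right)} = \left(-3 + H\right)^{2}$
$\left(L{\left(d{\left(P{\left(-5 \right)} \right)} \right)} - 34\right)^{2} = \left(\left(-3 + 5\right)^{2} - 34\right)^{2} = \left(2^{2} - 34\right)^{2} = \left(4 - 34\right)^{2} = \left(-30\right)^{2} = 900$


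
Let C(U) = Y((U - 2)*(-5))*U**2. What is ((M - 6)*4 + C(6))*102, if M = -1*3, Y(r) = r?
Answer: -77112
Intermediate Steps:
M = -3
C(U) = U**2*(10 - 5*U) (C(U) = ((U - 2)*(-5))*U**2 = ((-2 + U)*(-5))*U**2 = (10 - 5*U)*U**2 = U**2*(10 - 5*U))
((M - 6)*4 + C(6))*102 = ((-3 - 6)*4 + 5*6**2*(2 - 1*6))*102 = (-9*4 + 5*36*(2 - 6))*102 = (-36 + 5*36*(-4))*102 = (-36 - 720)*102 = -756*102 = -77112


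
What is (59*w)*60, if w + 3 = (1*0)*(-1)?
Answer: -10620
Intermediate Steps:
w = -3 (w = -3 + (1*0)*(-1) = -3 + 0*(-1) = -3 + 0 = -3)
(59*w)*60 = (59*(-3))*60 = -177*60 = -10620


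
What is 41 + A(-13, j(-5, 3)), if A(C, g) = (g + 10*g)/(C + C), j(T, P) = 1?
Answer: 1055/26 ≈ 40.577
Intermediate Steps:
A(C, g) = 11*g/(2*C) (A(C, g) = (11*g)/((2*C)) = (11*g)*(1/(2*C)) = 11*g/(2*C))
41 + A(-13, j(-5, 3)) = 41 + (11/2)*1/(-13) = 41 + (11/2)*1*(-1/13) = 41 - 11/26 = 1055/26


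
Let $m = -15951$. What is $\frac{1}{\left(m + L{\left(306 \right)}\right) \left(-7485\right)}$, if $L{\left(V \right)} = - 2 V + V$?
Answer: $\frac{1}{121683645} \approx 8.218 \cdot 10^{-9}$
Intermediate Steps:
$L{\left(V \right)} = - V$
$\frac{1}{\left(m + L{\left(306 \right)}\right) \left(-7485\right)} = \frac{1}{\left(-15951 - 306\right) \left(-7485\right)} = \frac{1}{-15951 - 306} \left(- \frac{1}{7485}\right) = \frac{1}{-16257} \left(- \frac{1}{7485}\right) = \left(- \frac{1}{16257}\right) \left(- \frac{1}{7485}\right) = \frac{1}{121683645}$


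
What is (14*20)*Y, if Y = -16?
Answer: -4480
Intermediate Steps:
(14*20)*Y = (14*20)*(-16) = 280*(-16) = -4480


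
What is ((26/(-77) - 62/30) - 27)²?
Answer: 1153417444/1334025 ≈ 864.61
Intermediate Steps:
((26/(-77) - 62/30) - 27)² = ((26*(-1/77) - 62*1/30) - 27)² = ((-26/77 - 31/15) - 27)² = (-2777/1155 - 27)² = (-33962/1155)² = 1153417444/1334025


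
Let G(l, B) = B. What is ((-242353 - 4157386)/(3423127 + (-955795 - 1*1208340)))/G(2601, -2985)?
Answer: 4399739/3758091120 ≈ 0.0011707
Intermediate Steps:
((-242353 - 4157386)/(3423127 + (-955795 - 1*1208340)))/G(2601, -2985) = ((-242353 - 4157386)/(3423127 + (-955795 - 1*1208340)))/(-2985) = -4399739/(3423127 + (-955795 - 1208340))*(-1/2985) = -4399739/(3423127 - 2164135)*(-1/2985) = -4399739/1258992*(-1/2985) = 4399739/3758091120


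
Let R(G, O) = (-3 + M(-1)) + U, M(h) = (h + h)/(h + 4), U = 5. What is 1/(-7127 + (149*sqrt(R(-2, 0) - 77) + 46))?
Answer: -21243/155461310 - 149*I*sqrt(681)/155461310 ≈ -0.00013665 - 2.5011e-5*I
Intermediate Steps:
M(h) = 2*h/(4 + h) (M(h) = (2*h)/(4 + h) = 2*h/(4 + h))
R(G, O) = 4/3 (R(G, O) = (-3 + 2*(-1)/(4 - 1)) + 5 = (-3 + 2*(-1)/3) + 5 = (-3 + 2*(-1)*(1/3)) + 5 = (-3 - 2/3) + 5 = -11/3 + 5 = 4/3)
1/(-7127 + (149*sqrt(R(-2, 0) - 77) + 46)) = 1/(-7127 + (149*sqrt(4/3 - 77) + 46)) = 1/(-7127 + (149*sqrt(-227/3) + 46)) = 1/(-7127 + (149*(I*sqrt(681)/3) + 46)) = 1/(-7127 + (149*I*sqrt(681)/3 + 46)) = 1/(-7127 + (46 + 149*I*sqrt(681)/3)) = 1/(-7081 + 149*I*sqrt(681)/3)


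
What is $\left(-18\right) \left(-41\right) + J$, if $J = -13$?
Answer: $725$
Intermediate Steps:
$\left(-18\right) \left(-41\right) + J = \left(-18\right) \left(-41\right) - 13 = 738 - 13 = 725$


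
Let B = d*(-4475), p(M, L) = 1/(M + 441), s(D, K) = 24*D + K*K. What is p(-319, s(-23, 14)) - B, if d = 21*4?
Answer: 45859801/122 ≈ 3.7590e+5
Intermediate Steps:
d = 84
s(D, K) = K² + 24*D (s(D, K) = 24*D + K² = K² + 24*D)
p(M, L) = 1/(441 + M)
B = -375900 (B = 84*(-4475) = -375900)
p(-319, s(-23, 14)) - B = 1/(441 - 319) - 1*(-375900) = 1/122 + 375900 = 45859801/122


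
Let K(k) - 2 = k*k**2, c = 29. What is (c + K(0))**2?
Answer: 961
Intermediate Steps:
K(k) = 2 + k**3 (K(k) = 2 + k*k**2 = 2 + k**3)
(c + K(0))**2 = (29 + (2 + 0**3))**2 = (29 + (2 + 0))**2 = (29 + 2)**2 = 31**2 = 961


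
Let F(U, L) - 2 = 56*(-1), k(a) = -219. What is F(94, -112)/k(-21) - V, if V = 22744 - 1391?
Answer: -1558751/73 ≈ -21353.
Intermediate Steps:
F(U, L) = -54 (F(U, L) = 2 + 56*(-1) = 2 - 56 = -54)
V = 21353
F(94, -112)/k(-21) - V = -54/(-219) - 1*21353 = -54*(-1/219) - 21353 = 18/73 - 21353 = -1558751/73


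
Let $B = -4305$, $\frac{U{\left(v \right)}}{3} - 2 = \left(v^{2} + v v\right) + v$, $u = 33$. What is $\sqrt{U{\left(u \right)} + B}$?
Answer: $\sqrt{2334} \approx 48.311$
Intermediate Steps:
$U{\left(v \right)} = 6 + 3 v + 6 v^{2}$ ($U{\left(v \right)} = 6 + 3 \left(\left(v^{2} + v v\right) + v\right) = 6 + 3 \left(\left(v^{2} + v^{2}\right) + v\right) = 6 + 3 \left(2 v^{2} + v\right) = 6 + 3 \left(v + 2 v^{2}\right) = 6 + \left(3 v + 6 v^{2}\right) = 6 + 3 v + 6 v^{2}$)
$\sqrt{U{\left(u \right)} + B} = \sqrt{\left(6 + 3 \cdot 33 + 6 \cdot 33^{2}\right) - 4305} = \sqrt{\left(6 + 99 + 6 \cdot 1089\right) - 4305} = \sqrt{\left(6 + 99 + 6534\right) - 4305} = \sqrt{6639 - 4305} = \sqrt{2334}$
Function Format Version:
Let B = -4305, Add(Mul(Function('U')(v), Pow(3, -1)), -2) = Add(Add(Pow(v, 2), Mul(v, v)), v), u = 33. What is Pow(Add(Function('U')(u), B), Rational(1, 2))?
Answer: Pow(2334, Rational(1, 2)) ≈ 48.311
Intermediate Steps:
Function('U')(v) = Add(6, Mul(3, v), Mul(6, Pow(v, 2))) (Function('U')(v) = Add(6, Mul(3, Add(Add(Pow(v, 2), Mul(v, v)), v))) = Add(6, Mul(3, Add(Add(Pow(v, 2), Pow(v, 2)), v))) = Add(6, Mul(3, Add(Mul(2, Pow(v, 2)), v))) = Add(6, Mul(3, Add(v, Mul(2, Pow(v, 2))))) = Add(6, Add(Mul(3, v), Mul(6, Pow(v, 2)))) = Add(6, Mul(3, v), Mul(6, Pow(v, 2))))
Pow(Add(Function('U')(u), B), Rational(1, 2)) = Pow(Add(Add(6, Mul(3, 33), Mul(6, Pow(33, 2))), -4305), Rational(1, 2)) = Pow(Add(Add(6, 99, Mul(6, 1089)), -4305), Rational(1, 2)) = Pow(Add(Add(6, 99, 6534), -4305), Rational(1, 2)) = Pow(Add(6639, -4305), Rational(1, 2)) = Pow(2334, Rational(1, 2))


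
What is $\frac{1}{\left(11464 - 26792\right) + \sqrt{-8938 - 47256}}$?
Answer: $- \frac{7664}{117501889} - \frac{i \sqrt{56194}}{235003778} \approx -6.5224 \cdot 10^{-5} - 1.0087 \cdot 10^{-6} i$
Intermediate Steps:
$\frac{1}{\left(11464 - 26792\right) + \sqrt{-8938 - 47256}} = \frac{1}{\left(11464 - 26792\right) + \sqrt{-56194}} = \frac{1}{-15328 + i \sqrt{56194}}$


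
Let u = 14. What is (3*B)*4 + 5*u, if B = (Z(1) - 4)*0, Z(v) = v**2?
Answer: 70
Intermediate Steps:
B = 0 (B = (1**2 - 4)*0 = (1 - 4)*0 = -3*0 = 0)
(3*B)*4 + 5*u = (3*0)*4 + 5*14 = 0*4 + 70 = 0 + 70 = 70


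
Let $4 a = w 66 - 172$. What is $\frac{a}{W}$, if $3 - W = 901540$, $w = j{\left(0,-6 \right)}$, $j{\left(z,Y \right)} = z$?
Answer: $\frac{43}{901537} \approx 4.7696 \cdot 10^{-5}$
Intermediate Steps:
$w = 0$
$W = -901537$ ($W = 3 - 901540 = -901537$)
$a = -43$ ($a = \frac{0 \cdot 66 - 172}{4} = \frac{0 - 172}{4} = \frac{1}{4} \left(-172\right) = -43$)
$\frac{a}{W} = - \frac{43}{-901537} = \left(-43\right) \left(- \frac{1}{901537}\right) = \frac{43}{901537}$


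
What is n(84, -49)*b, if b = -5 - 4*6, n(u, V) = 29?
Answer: -841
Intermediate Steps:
b = -29 (b = -5 - 24 = -29)
n(84, -49)*b = 29*(-29) = -841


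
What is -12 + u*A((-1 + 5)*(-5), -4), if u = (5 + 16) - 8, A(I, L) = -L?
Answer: 40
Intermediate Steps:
u = 13 (u = 21 - 8 = 13)
-12 + u*A((-1 + 5)*(-5), -4) = -12 + 13*(-1*(-4)) = -12 + 13*4 = -12 + 52 = 40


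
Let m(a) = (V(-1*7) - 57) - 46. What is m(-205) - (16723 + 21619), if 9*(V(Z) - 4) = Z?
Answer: -345976/9 ≈ -38442.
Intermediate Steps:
V(Z) = 4 + Z/9
m(a) = -898/9 (m(a) = ((4 + (-1*7)/9) - 57) - 46 = ((4 + (⅑)*(-7)) - 57) - 46 = ((4 - 7/9) - 57) - 46 = (29/9 - 57) - 46 = -484/9 - 46 = -898/9)
m(-205) - (16723 + 21619) = -898/9 - (16723 + 21619) = -898/9 - 1*38342 = -898/9 - 38342 = -345976/9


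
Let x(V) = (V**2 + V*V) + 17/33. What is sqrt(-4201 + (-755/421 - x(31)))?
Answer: I*sqrt(1182279170523)/13893 ≈ 78.264*I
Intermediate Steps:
x(V) = 17/33 + 2*V**2 (x(V) = (V**2 + V**2) + 17*(1/33) = 2*V**2 + 17/33 = 17/33 + 2*V**2)
sqrt(-4201 + (-755/421 - x(31))) = sqrt(-4201 + (-755/421 - (17/33 + 2*31**2))) = sqrt(-4201 + (-755*1/421 - (17/33 + 2*961))) = sqrt(-4201 + (-755/421 - (17/33 + 1922))) = sqrt(-4201 + (-755/421 - 1*63443/33)) = sqrt(-4201 + (-755/421 - 63443/33)) = sqrt(-4201 - 26734418/13893) = sqrt(-85098911/13893) = I*sqrt(1182279170523)/13893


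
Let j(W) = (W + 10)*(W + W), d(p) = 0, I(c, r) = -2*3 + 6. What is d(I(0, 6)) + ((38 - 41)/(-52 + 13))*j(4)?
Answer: 112/13 ≈ 8.6154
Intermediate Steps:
I(c, r) = 0 (I(c, r) = -6 + 6 = 0)
j(W) = 2*W*(10 + W) (j(W) = (10 + W)*(2*W) = 2*W*(10 + W))
d(I(0, 6)) + ((38 - 41)/(-52 + 13))*j(4) = 0 + ((38 - 41)/(-52 + 13))*(2*4*(10 + 4)) = 0 + (-3/(-39))*(2*4*14) = 0 - 3*(-1/39)*112 = 0 + (1/13)*112 = 0 + 112/13 = 112/13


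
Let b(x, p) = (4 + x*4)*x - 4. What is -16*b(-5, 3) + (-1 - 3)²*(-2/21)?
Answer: -25568/21 ≈ -1217.5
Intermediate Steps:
b(x, p) = -4 + x*(4 + 4*x) (b(x, p) = (4 + 4*x)*x - 4 = x*(4 + 4*x) - 4 = -4 + x*(4 + 4*x))
-16*b(-5, 3) + (-1 - 3)²*(-2/21) = -16*(-4 + 4*(-5) + 4*(-5)²) + (-1 - 3)²*(-2/21) = -16*(-4 - 20 + 4*25) + (-4)²*(-2*1/21) = -16*(-4 - 20 + 100) + 16*(-2/21) = -16*76 - 32/21 = -1216 - 32/21 = -25568/21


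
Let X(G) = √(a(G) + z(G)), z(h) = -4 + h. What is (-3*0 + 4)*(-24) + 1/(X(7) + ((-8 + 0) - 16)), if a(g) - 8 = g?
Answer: -8932/93 - √2/186 ≈ -96.051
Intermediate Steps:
a(g) = 8 + g
X(G) = √(4 + 2*G) (X(G) = √((8 + G) + (-4 + G)) = √(4 + 2*G))
(-3*0 + 4)*(-24) + 1/(X(7) + ((-8 + 0) - 16)) = (-3*0 + 4)*(-24) + 1/(√(4 + 2*7) + ((-8 + 0) - 16)) = (0 + 4)*(-24) + 1/(√(4 + 14) + (-8 - 16)) = 4*(-24) + 1/(√18 - 24) = -96 + 1/(3*√2 - 24) = -96 + 1/(-24 + 3*√2)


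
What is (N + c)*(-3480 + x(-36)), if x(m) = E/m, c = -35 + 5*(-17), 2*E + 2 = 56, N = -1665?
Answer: 24852555/4 ≈ 6.2131e+6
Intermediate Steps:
E = 27 (E = -1 + (½)*56 = -1 + 28 = 27)
c = -120 (c = -35 - 85 = -120)
x(m) = 27/m
(N + c)*(-3480 + x(-36)) = (-1665 - 120)*(-3480 + 27/(-36)) = -1785*(-3480 + 27*(-1/36)) = -1785*(-3480 - ¾) = -1785*(-13923/4) = 24852555/4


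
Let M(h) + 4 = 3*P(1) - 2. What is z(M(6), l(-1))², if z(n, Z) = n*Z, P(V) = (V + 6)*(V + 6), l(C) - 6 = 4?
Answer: 1988100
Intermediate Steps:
l(C) = 10 (l(C) = 6 + 4 = 10)
P(V) = (6 + V)² (P(V) = (6 + V)*(6 + V) = (6 + V)²)
M(h) = 141 (M(h) = -4 + (3*(6 + 1)² - 2) = -4 + (3*7² - 2) = -4 + (3*49 - 2) = -4 + (147 - 2) = -4 + 145 = 141)
z(n, Z) = Z*n
z(M(6), l(-1))² = (10*141)² = 1410² = 1988100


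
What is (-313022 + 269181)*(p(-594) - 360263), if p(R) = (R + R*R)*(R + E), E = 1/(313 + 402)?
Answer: 597265614149813/65 ≈ 9.1887e+12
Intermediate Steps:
E = 1/715 ≈ 0.0013986
p(R) = (1/715 + R)*(R + R**2) (p(R) = (R + R*R)*(R + 1/715) = (R + R**2)*(1/715 + R) = (1/715 + R)*(R + R**2))
(-313022 + 269181)*(p(-594) - 360263) = (-313022 + 269181)*((1/715)*(-594)*(1 + 715*(-594)**2 + 716*(-594)) - 360263) = -43841*((1/715)*(-594)*(1 + 715*352836 - 425304) - 360263) = -43841*((1/715)*(-594)*(1 + 252277740 - 425304) - 360263) = -43841*((1/715)*(-594)*251852437 - 360263) = -43841*(-13600031598/65 - 360263) = -43841*(-13623448693/65) = 597265614149813/65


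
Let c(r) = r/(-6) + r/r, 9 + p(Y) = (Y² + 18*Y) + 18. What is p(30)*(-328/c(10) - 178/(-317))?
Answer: 226249758/317 ≈ 7.1372e+5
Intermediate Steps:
p(Y) = 9 + Y² + 18*Y (p(Y) = -9 + ((Y² + 18*Y) + 18) = -9 + (18 + Y² + 18*Y) = 9 + Y² + 18*Y)
c(r) = 1 - r/6 (c(r) = r*(-⅙) + 1 = -r/6 + 1 = 1 - r/6)
p(30)*(-328/c(10) - 178/(-317)) = (9 + 30² + 18*30)*(-328/(1 - ⅙*10) - 178/(-317)) = (9 + 900 + 540)*(-328/(1 - 5/3) - 178*(-1/317)) = 1449*(-328/(-⅔) + 178/317) = 1449*(-328*(-3/2) + 178/317) = 1449*(492 + 178/317) = 1449*(156142/317) = 226249758/317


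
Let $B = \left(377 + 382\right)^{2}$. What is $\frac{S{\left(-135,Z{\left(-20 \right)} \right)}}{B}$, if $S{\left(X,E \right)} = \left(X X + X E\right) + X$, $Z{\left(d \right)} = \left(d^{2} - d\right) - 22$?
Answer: $- \frac{360}{5819} \approx -0.061866$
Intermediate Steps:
$Z{\left(d \right)} = -22 + d^{2} - d$
$S{\left(X,E \right)} = X + X^{2} + E X$ ($S{\left(X,E \right)} = \left(X^{2} + E X\right) + X = X + X^{2} + E X$)
$B = 576081$ ($B = 759^{2} = 576081$)
$\frac{S{\left(-135,Z{\left(-20 \right)} \right)}}{B} = \frac{\left(-135\right) \left(1 - \left(2 - 400\right) - 135\right)}{576081} = - 135 \left(1 + \left(-22 + 400 + 20\right) - 135\right) \frac{1}{576081} = - 135 \left(1 + 398 - 135\right) \frac{1}{576081} = \left(-135\right) 264 \cdot \frac{1}{576081} = \left(-35640\right) \frac{1}{576081} = - \frac{360}{5819}$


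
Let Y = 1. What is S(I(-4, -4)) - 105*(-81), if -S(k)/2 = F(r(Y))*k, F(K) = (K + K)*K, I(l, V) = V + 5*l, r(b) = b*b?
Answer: 8601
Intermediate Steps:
r(b) = b²
F(K) = 2*K² (F(K) = (2*K)*K = 2*K²)
S(k) = -4*k (S(k) = -2*2*(1²)²*k = -2*2*1²*k = -2*2*1*k = -4*k)
S(I(-4, -4)) - 105*(-81) = -4*(-4 + 5*(-4)) - 105*(-81) = -4*(-4 - 20) + 8505 = -4*(-24) + 8505 = 96 + 8505 = 8601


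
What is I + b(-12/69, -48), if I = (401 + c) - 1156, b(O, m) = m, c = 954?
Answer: 151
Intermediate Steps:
I = 199 (I = (401 + 954) - 1156 = 1355 - 1156 = 199)
I + b(-12/69, -48) = 199 - 48 = 151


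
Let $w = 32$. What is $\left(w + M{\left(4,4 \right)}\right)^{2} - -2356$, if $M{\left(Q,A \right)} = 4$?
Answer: $3652$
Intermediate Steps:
$\left(w + M{\left(4,4 \right)}\right)^{2} - -2356 = \left(32 + 4\right)^{2} - -2356 = 36^{2} + 2356 = 1296 + 2356 = 3652$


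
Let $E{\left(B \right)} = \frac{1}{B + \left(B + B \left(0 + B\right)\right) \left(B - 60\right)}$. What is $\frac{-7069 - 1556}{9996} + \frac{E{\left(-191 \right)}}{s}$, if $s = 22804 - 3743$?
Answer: $- \frac{10187256625943}{11806587505188} \approx -0.86285$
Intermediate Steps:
$s = 19061$ ($s = 22804 - 3743 = 19061$)
$E{\left(B \right)} = \frac{1}{B + \left(-60 + B\right) \left(B + B^{2}\right)}$ ($E{\left(B \right)} = \frac{1}{B + \left(B + B B\right) \left(-60 + B\right)} = \frac{1}{B + \left(B + B^{2}\right) \left(-60 + B\right)} = \frac{1}{B + \left(-60 + B\right) \left(B + B^{2}\right)}$)
$\frac{-7069 - 1556}{9996} + \frac{E{\left(-191 \right)}}{s} = \frac{-7069 - 1556}{9996} + \frac{\frac{1}{-191} \frac{1}{-59 + \left(-191\right)^{2} - -11269}}{19061} = \left(-7069 - 1556\right) \frac{1}{9996} + - \frac{1}{191 \left(-59 + 36481 + 11269\right)} \frac{1}{19061} = \left(-8625\right) \frac{1}{9996} + - \frac{1}{191 \cdot 47691} \cdot \frac{1}{19061} = - \frac{2875}{3332} + \left(- \frac{1}{191}\right) \frac{1}{47691} \cdot \frac{1}{19061} = - \frac{2875}{3332} - \frac{1}{173626286841} = - \frac{10187256625943}{11806587505188}$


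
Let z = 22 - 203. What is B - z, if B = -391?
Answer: -210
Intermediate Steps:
z = -181
B - z = -391 - 1*(-181) = -391 + 181 = -210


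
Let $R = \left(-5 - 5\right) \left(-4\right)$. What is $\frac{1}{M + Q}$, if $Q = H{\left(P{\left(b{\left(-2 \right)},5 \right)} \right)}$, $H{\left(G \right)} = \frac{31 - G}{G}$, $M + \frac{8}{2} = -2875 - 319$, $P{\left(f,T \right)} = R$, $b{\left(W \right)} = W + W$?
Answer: $- \frac{40}{127929} \approx -0.00031267$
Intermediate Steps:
$b{\left(W \right)} = 2 W$
$R = 40$ ($R = \left(-10\right) \left(-4\right) = 40$)
$P{\left(f,T \right)} = 40$
$M = -3198$ ($M = -4 - 3194 = -3198$)
$H{\left(G \right)} = \frac{31 - G}{G}$
$Q = - \frac{9}{40}$ ($Q = \frac{31 - 40}{40} = \frac{1}{40} \left(-9\right) = - \frac{9}{40} \approx -0.225$)
$\frac{1}{M + Q} = \frac{1}{-3198 - \frac{9}{40}} = \frac{1}{- \frac{127929}{40}} = - \frac{40}{127929}$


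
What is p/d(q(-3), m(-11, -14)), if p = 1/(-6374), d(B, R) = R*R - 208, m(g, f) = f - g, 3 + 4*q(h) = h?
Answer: 1/1268426 ≈ 7.8838e-7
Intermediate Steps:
q(h) = -¾ + h/4
d(B, R) = -208 + R² (d(B, R) = R² - 208 = -208 + R²)
p = -1/6374 ≈ -0.00015689
p/d(q(-3), m(-11, -14)) = -1/(6374*(-208 + (-14 - 1*(-11))²)) = -1/(6374*(-208 + (-14 + 11)²)) = -1/(6374*(-208 + (-3)²)) = -1/(6374*(-208 + 9)) = -1/6374/(-199) = -1/6374*(-1/199) = 1/1268426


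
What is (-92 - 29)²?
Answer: 14641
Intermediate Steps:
(-92 - 29)² = (-121)² = 14641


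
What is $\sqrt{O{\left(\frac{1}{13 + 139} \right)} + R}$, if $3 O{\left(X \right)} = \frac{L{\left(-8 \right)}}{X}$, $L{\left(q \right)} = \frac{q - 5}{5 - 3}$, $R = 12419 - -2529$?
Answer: $\frac{4 \sqrt{8223}}{3} \approx 120.91$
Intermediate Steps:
$R = 14948$ ($R = 12419 + 2529 = 14948$)
$L{\left(q \right)} = - \frac{5}{2} + \frac{q}{2}$ ($L{\left(q \right)} = \frac{-5 + q}{2} = \left(-5 + q\right) \frac{1}{2} = - \frac{5}{2} + \frac{q}{2}$)
$O{\left(X \right)} = - \frac{13}{6 X}$ ($O{\left(X \right)} = \frac{\left(- \frac{5}{2} + \frac{1}{2} \left(-8\right)\right) \frac{1}{X}}{3} = \frac{\left(- \frac{5}{2} - 4\right) \frac{1}{X}}{3} = \frac{\left(- \frac{13}{2}\right) \frac{1}{X}}{3} = - \frac{13}{6 X}$)
$\sqrt{O{\left(\frac{1}{13 + 139} \right)} + R} = \sqrt{- \frac{13}{6 \frac{1}{13 + 139}} + 14948} = \sqrt{- \frac{13}{6 \cdot \frac{1}{152}} + 14948} = \sqrt{- \frac{13 \frac{1}{\frac{1}{152}}}{6} + 14948} = \sqrt{\left(- \frac{13}{6}\right) 152 + 14948} = \sqrt{- \frac{988}{3} + 14948} = \sqrt{\frac{43856}{3}} = \frac{4 \sqrt{8223}}{3}$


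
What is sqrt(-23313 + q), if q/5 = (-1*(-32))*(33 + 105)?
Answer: 3*I*sqrt(137) ≈ 35.114*I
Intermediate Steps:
q = 22080 (q = 5*((-1*(-32))*(33 + 105)) = 5*(32*138) = 5*4416 = 22080)
sqrt(-23313 + q) = sqrt(-23313 + 22080) = sqrt(-1233) = 3*I*sqrt(137)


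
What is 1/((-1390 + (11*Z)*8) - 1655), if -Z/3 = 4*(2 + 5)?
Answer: -1/10437 ≈ -9.5813e-5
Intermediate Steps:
Z = -84 (Z = -12*(2 + 5) = -12*7 = -3*28 = -84)
1/((-1390 + (11*Z)*8) - 1655) = 1/((-1390 + (11*(-84))*8) - 1655) = 1/((-1390 - 924*8) - 1655) = 1/((-1390 - 7392) - 1655) = 1/(-8782 - 1655) = 1/(-10437) = -1/10437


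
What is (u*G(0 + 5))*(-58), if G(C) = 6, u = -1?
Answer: 348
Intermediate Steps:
(u*G(0 + 5))*(-58) = -1*6*(-58) = -6*(-58) = 348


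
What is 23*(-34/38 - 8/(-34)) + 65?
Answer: 16096/323 ≈ 49.833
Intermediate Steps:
23*(-34/38 - 8/(-34)) + 65 = 23*(-34*1/38 - 8*(-1/34)) + 65 = 23*(-17/19 + 4/17) + 65 = 23*(-213/323) + 65 = -4899/323 + 65 = 16096/323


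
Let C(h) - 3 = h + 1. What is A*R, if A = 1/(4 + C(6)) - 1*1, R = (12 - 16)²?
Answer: -104/7 ≈ -14.857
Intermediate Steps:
C(h) = 4 + h (C(h) = 3 + (h + 1) = 3 + (1 + h) = 4 + h)
R = 16 (R = (-4)² = 16)
A = -13/14 (A = 1/(4 + (4 + 6)) - 1*1 = 1/(4 + 10) - 1 = 1/14 - 1 = -13/14 ≈ -0.92857)
A*R = -13/14*16 = -104/7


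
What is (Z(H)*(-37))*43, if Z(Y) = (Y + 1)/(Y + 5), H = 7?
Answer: -3182/3 ≈ -1060.7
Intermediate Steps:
Z(Y) = (1 + Y)/(5 + Y)
(Z(H)*(-37))*43 = (((1 + 7)/(5 + 7))*(-37))*43 = ((8/12)*(-37))*43 = (((1/12)*8)*(-37))*43 = ((2/3)*(-37))*43 = -74/3*43 = -3182/3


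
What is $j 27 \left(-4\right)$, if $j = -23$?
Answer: $2484$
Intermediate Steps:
$j 27 \left(-4\right) = \left(-23\right) 27 \left(-4\right) = \left(-621\right) \left(-4\right) = 2484$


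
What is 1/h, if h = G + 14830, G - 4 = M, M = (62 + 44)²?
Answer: 1/26070 ≈ 3.8358e-5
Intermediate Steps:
M = 11236 (M = 106² = 11236)
G = 11240 (G = 4 + 11236 = 11240)
h = 26070 (h = 11240 + 14830 = 26070)
1/h = 1/26070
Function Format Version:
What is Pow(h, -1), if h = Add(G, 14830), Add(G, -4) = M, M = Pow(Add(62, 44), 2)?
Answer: Rational(1, 26070) ≈ 3.8358e-5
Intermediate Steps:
M = 11236 (M = Pow(106, 2) = 11236)
G = 11240 (G = Add(4, 11236) = 11240)
h = 26070 (h = Add(11240, 14830) = 26070)
Pow(h, -1) = Pow(26070, -1) = Rational(1, 26070)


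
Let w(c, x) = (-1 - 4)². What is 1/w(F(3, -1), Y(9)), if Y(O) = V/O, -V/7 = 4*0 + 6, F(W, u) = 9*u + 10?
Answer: 1/25 ≈ 0.040000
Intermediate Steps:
F(W, u) = 10 + 9*u
V = -42 (V = -7*(4*0 + 6) = -7*(0 + 6) = -7*6 = -42)
Y(O) = -42/O
w(c, x) = 25 (w(c, x) = (-5)² = 25)
1/w(F(3, -1), Y(9)) = 1/25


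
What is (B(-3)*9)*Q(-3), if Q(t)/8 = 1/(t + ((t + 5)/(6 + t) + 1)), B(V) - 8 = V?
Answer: -270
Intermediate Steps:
B(V) = 8 + V
Q(t) = 8/(1 + t + (5 + t)/(6 + t)) (Q(t) = 8/(t + ((t + 5)/(6 + t) + 1)) = 8/(t + ((5 + t)/(6 + t) + 1)) = 8/(t + (1 + (5 + t)/(6 + t))) = 8/(1 + t + (5 + t)/(6 + t)))
(B(-3)*9)*Q(-3) = ((8 - 3)*9)*(8*(6 - 3)/(11 + (-3)² + 8*(-3))) = (5*9)*(8*3/(11 + 9 - 24)) = 45*(8*3/(-4)) = 45*(8*(-¼)*3) = 45*(-6) = -270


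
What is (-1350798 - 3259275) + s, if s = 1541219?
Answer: -3068854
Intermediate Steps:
(-1350798 - 3259275) + s = (-1350798 - 3259275) + 1541219 = -4610073 + 1541219 = -3068854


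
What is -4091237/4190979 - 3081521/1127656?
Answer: -17528097749531/4725982615224 ≈ -3.7089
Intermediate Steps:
-4091237/4190979 - 3081521/1127656 = -17528097749531/4725982615224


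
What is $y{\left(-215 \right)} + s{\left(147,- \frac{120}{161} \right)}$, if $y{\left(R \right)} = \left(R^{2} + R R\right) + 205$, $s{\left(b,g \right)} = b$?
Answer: $92802$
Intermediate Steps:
$y{\left(R \right)} = 205 + 2 R^{2}$ ($y{\left(R \right)} = \left(R^{2} + R^{2}\right) + 205 = 2 R^{2} + 205 = 205 + 2 R^{2}$)
$y{\left(-215 \right)} + s{\left(147,- \frac{120}{161} \right)} = \left(205 + 2 \left(-215\right)^{2}\right) + 147 = \left(205 + 2 \cdot 46225\right) + 147 = \left(205 + 92450\right) + 147 = 92655 + 147 = 92802$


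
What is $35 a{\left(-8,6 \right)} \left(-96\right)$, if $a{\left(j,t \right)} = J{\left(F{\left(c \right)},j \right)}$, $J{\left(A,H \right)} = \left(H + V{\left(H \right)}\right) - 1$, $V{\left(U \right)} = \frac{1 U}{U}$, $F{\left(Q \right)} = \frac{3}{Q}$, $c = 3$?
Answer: $26880$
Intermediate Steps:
$V{\left(U \right)} = 1$ ($V{\left(U \right)} = \frac{U}{U} = 1$)
$J{\left(A,H \right)} = H$ ($J{\left(A,H \right)} = \left(H + 1\right) - 1 = \left(1 + H\right) - 1 = H$)
$a{\left(j,t \right)} = j$
$35 a{\left(-8,6 \right)} \left(-96\right) = 35 \left(-8\right) \left(-96\right) = \left(-280\right) \left(-96\right) = 26880$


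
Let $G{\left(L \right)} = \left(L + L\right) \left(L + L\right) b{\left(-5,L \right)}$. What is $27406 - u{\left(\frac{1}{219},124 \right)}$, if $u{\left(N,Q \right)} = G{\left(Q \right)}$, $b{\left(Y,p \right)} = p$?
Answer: $-7599090$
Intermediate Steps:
$G{\left(L \right)} = 4 L^{3}$ ($G{\left(L \right)} = \left(L + L\right) \left(L + L\right) L = 2 L 2 L L = 4 L^{2} L = 4 L^{3}$)
$u{\left(N,Q \right)} = 4 Q^{3}$
$27406 - u{\left(\frac{1}{219},124 \right)} = 27406 - 4 \cdot 124^{3} = 27406 - 4 \cdot 1906624 = 27406 - 7626496 = -7599090$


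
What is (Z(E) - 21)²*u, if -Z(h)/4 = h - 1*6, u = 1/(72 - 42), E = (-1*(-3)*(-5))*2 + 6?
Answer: 3267/10 ≈ 326.70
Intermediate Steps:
E = -24 (E = (3*(-5))*2 + 6 = -15*2 + 6 = -30 + 6 = -24)
u = 1/30 ≈ 0.033333
Z(h) = 24 - 4*h (Z(h) = -4*(h - 1*6) = -4*(h - 6) = -4*(-6 + h) = 24 - 4*h)
(Z(E) - 21)²*u = ((24 - 4*(-24)) - 21)²*(1/30) = ((24 + 96) - 21)²*(1/30) = (120 - 21)²*(1/30) = 99²*(1/30) = 9801*(1/30) = 3267/10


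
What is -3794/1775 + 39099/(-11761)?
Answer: -114021959/20875775 ≈ -5.4619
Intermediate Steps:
-3794/1775 + 39099/(-11761) = -3794*1/1775 + 39099*(-1/11761) = -3794/1775 - 39099/11761 = -114021959/20875775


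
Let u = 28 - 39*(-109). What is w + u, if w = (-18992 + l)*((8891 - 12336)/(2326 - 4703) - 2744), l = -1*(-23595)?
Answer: -29996983746/2377 ≈ -1.2620e+7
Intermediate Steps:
l = 23595
w = -30007154929/2377 (w = (-18992 + 23595)*((8891 - 12336)/(2326 - 4703) - 2744) = 4603*(-3445/(-2377) - 2744) = 4603*(-3445*(-1/2377) - 2744) = 4603*(3445/2377 - 2744) = 4603*(-6519043/2377) = -30007154929/2377 ≈ -1.2624e+7)
u = 4279 (u = 28 + 4251 = 4279)
w + u = -30007154929/2377 + 4279 = -29996983746/2377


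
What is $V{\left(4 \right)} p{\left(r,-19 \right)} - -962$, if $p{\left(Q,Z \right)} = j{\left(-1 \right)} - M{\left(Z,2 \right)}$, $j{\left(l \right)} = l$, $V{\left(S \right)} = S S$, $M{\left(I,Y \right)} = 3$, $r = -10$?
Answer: $898$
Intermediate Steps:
$V{\left(S \right)} = S^{2}$
$p{\left(Q,Z \right)} = -4$ ($p{\left(Q,Z \right)} = -1 - 3 = -4$)
$V{\left(4 \right)} p{\left(r,-19 \right)} - -962 = 4^{2} \left(-4\right) - -962 = 16 \left(-4\right) + 962 = -64 + 962 = 898$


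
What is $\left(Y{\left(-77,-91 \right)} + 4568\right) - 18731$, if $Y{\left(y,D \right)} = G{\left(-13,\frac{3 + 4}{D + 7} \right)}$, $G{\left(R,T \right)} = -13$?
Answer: $-14176$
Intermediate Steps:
$Y{\left(y,D \right)} = -13$
$\left(Y{\left(-77,-91 \right)} + 4568\right) - 18731 = \left(-13 + 4568\right) - 18731 = 4555 - 18731 = -14176$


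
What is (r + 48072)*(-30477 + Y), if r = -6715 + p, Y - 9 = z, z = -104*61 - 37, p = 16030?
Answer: -2114653563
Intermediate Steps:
z = -6381 (z = -6344 - 37 = -6381)
Y = -6372 (Y = 9 - 6381 = -6372)
r = 9315 (r = -6715 + 16030 = 9315)
(r + 48072)*(-30477 + Y) = (9315 + 48072)*(-30477 - 6372) = 57387*(-36849) = -2114653563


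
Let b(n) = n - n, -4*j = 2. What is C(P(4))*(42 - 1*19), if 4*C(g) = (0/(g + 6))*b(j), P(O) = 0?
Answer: 0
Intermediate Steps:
j = -1/2 (j = -1/4*2 = -1/2 ≈ -0.50000)
b(n) = 0
C(g) = 0 (C(g) = ((0/(g + 6))*0)/4 = ((0/(6 + g))*0)/4 = (0*0)/4 = (1/4)*0 = 0)
C(P(4))*(42 - 1*19) = 0*(42 - 1*19) = 0*(42 - 19) = 0*23 = 0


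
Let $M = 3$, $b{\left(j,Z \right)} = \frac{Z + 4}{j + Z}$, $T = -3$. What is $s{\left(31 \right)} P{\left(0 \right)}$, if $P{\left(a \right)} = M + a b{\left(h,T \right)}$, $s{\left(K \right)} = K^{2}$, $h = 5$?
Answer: $2883$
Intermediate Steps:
$b{\left(j,Z \right)} = \frac{4 + Z}{Z + j}$
$P{\left(a \right)} = 3 + \frac{a}{2}$ ($P{\left(a \right)} = 3 + a \frac{4 - 3}{-3 + 5} = 3 + a \frac{1}{2} \cdot 1 = 3 + a \frac{1}{2} = 3 + \frac{a}{2}$)
$s{\left(31 \right)} P{\left(0 \right)} = 31^{2} \left(3 + \frac{1}{2} \cdot 0\right) = 961 \left(3 + 0\right) = 961 \cdot 3 = 2883$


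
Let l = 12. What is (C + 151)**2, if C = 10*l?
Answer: 73441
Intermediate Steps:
C = 120 (C = 10*12 = 120)
(C + 151)**2 = (120 + 151)**2 = 271**2 = 73441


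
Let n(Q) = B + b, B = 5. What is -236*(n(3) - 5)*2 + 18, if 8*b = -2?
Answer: 136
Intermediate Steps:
b = -1/4 (b = (1/8)*(-2) = -1/4 ≈ -0.25000)
n(Q) = 19/4 (n(Q) = 5 - 1/4 = 19/4)
-236*(n(3) - 5)*2 + 18 = -236*(19/4 - 5)*2 + 18 = -(-59)*2 + 18 = -236*(-1/2) + 18 = 118 + 18 = 136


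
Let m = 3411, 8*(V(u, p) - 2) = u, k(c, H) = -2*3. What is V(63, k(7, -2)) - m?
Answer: -27209/8 ≈ -3401.1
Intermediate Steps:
k(c, H) = -6
V(u, p) = 2 + u/8
V(63, k(7, -2)) - m = (2 + (⅛)*63) - 1*3411 = (2 + 63/8) - 3411 = 79/8 - 3411 = -27209/8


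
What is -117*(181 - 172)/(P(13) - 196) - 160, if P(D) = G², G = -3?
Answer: -28867/187 ≈ -154.37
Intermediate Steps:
P(D) = 9 (P(D) = (-3)² = 9)
-117*(181 - 172)/(P(13) - 196) - 160 = -117*(181 - 172)/(9 - 196) - 160 = -1053/(-187) - 160 = -1053*(-1)/187 - 160 = -117*(-9/187) - 160 = 1053/187 - 160 = -28867/187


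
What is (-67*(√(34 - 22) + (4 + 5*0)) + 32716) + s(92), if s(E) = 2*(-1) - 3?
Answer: 32443 - 134*√3 ≈ 32211.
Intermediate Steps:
s(E) = -5 (s(E) = -2 - 3 = -5)
(-67*(√(34 - 22) + (4 + 5*0)) + 32716) + s(92) = (-67*(√(34 - 22) + (4 + 5*0)) + 32716) - 5 = (-67*(√12 + (4 + 0)) + 32716) - 5 = (-67*(2*√3 + 4) + 32716) - 5 = (-67*(4 + 2*√3) + 32716) - 5 = ((-268 - 134*√3) + 32716) - 5 = (32448 - 134*√3) - 5 = 32443 - 134*√3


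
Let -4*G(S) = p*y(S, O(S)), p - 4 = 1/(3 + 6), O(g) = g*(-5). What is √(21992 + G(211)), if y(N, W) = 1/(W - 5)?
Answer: √222391910605/3180 ≈ 148.30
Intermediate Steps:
O(g) = -5*g
y(N, W) = 1/(-5 + W)
p = 37/9 (p = 4 + 1/(3 + 6) = 4 + 1/9 = 4 + ⅑ = 37/9 ≈ 4.1111)
G(S) = -37/(36*(-5 - 5*S))
√(21992 + G(211)) = √(21992 + 37/(180*(1 + 211))) = √(21992 + (37/180)/212) = √(21992 + (37/180)*(1/212)) = √(21992 + 37/38160) = √(839214757/38160) = √222391910605/3180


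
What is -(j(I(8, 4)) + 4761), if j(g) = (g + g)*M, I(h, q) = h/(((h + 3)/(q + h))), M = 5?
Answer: -53331/11 ≈ -4848.3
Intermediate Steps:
I(h, q) = h*(h + q)/(3 + h) (I(h, q) = h/(((3 + h)/(h + q))) = h*((h + q)/(3 + h)) = h*(h + q)/(3 + h))
j(g) = 10*g (j(g) = (g + g)*5 = (2*g)*5 = 10*g)
-(j(I(8, 4)) + 4761) = -(10*(8*(8 + 4)/(3 + 8)) + 4761) = -(10*(8*12/11) + 4761) = -(10*(8*(1/11)*12) + 4761) = -(10*(96/11) + 4761) = -(960/11 + 4761) = -1*53331/11 = -53331/11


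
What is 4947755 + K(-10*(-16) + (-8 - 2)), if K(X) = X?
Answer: 4947905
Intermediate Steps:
4947755 + K(-10*(-16) + (-8 - 2)) = 4947755 + (-10*(-16) + (-8 - 2)) = 4947755 + (160 - 10) = 4947755 + 150 = 4947905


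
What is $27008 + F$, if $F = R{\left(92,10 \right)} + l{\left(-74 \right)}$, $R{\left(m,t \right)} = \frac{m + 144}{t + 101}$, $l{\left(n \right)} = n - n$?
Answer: $\frac{2998124}{111} \approx 27010.0$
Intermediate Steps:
$l{\left(n \right)} = 0$
$R{\left(m,t \right)} = \frac{144 + m}{101 + t}$
$F = \frac{236}{111}$ ($F = \frac{144 + 92}{101 + 10} + 0 = \frac{1}{111} \cdot 236 + 0 = \frac{236}{111} + 0 = \frac{236}{111} \approx 2.1261$)
$27008 + F = 27008 + \frac{236}{111} = \frac{2998124}{111}$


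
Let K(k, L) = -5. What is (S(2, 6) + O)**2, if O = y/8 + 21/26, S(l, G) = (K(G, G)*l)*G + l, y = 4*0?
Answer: 2211169/676 ≈ 3271.0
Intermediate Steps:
y = 0
S(l, G) = l - 5*G*l (S(l, G) = (-5*l)*G + l = -5*G*l + l = l - 5*G*l)
O = 21/26 (O = 0/8 + 21/26 = 0*(1/8) + 21*(1/26) = 0 + 21/26 = 21/26 ≈ 0.80769)
(S(2, 6) + O)**2 = (2*(1 - 5*6) + 21/26)**2 = (2*(1 - 30) + 21/26)**2 = (2*(-29) + 21/26)**2 = (-58 + 21/26)**2 = (-1487/26)**2 = 2211169/676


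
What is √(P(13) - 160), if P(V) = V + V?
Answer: I*√134 ≈ 11.576*I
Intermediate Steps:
P(V) = 2*V
√(P(13) - 160) = √(2*13 - 160) = √(26 - 160) = √(-134) = I*√134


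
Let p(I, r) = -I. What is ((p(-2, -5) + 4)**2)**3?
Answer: 46656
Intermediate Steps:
((p(-2, -5) + 4)**2)**3 = ((-1*(-2) + 4)**2)**3 = ((2 + 4)**2)**3 = (6**2)**3 = 36**3 = 46656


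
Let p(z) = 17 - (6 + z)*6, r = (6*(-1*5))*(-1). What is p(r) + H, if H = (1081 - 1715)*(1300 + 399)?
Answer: -1077365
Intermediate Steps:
r = 30 (r = (6*(-5))*(-1) = -30*(-1) = 30)
H = -1077166 (H = -634*1699 = -1077166)
p(z) = -19 - 6*z (p(z) = 17 - (36 + 6*z) = 17 + (-36 - 6*z) = -19 - 6*z)
p(r) + H = (-19 - 6*30) - 1077166 = (-19 - 180) - 1077166 = -199 - 1077166 = -1077365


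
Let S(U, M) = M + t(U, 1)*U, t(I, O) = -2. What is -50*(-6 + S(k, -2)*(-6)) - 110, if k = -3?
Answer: 1390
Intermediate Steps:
S(U, M) = M - 2*U
-50*(-6 + S(k, -2)*(-6)) - 110 = -50*(-6 + (-2 - 2*(-3))*(-6)) - 110 = -50*(-6 + (-2 + 6)*(-6)) - 110 = -50*(-6 + 4*(-6)) - 110 = -50*(-6 - 24) - 110 = -50*(-30) - 110 = 1500 - 110 = 1390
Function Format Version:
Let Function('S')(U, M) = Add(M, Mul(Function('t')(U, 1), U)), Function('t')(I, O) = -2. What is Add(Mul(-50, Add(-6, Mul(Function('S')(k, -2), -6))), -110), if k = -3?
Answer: 1390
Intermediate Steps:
Function('S')(U, M) = Add(M, Mul(-2, U))
Add(Mul(-50, Add(-6, Mul(Function('S')(k, -2), -6))), -110) = Add(Mul(-50, Add(-6, Mul(Add(-2, Mul(-2, -3)), -6))), -110) = Add(Mul(-50, Add(-6, Mul(Add(-2, 6), -6))), -110) = Add(Mul(-50, Add(-6, Mul(4, -6))), -110) = Add(Mul(-50, Add(-6, -24)), -110) = Add(Mul(-50, -30), -110) = Add(1500, -110) = 1390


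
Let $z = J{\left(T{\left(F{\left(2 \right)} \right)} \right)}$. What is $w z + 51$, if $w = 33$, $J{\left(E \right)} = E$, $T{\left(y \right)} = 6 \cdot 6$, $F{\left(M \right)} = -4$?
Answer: $1239$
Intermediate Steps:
$T{\left(y \right)} = 36$
$z = 36$
$w z + 51 = 33 \cdot 36 + 51 = 1188 + 51 = 1239$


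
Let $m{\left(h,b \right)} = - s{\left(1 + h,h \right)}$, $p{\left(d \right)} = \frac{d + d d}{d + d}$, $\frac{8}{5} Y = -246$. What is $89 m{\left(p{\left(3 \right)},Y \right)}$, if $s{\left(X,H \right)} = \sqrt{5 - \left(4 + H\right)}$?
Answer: $- 89 i \approx - 89.0 i$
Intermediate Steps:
$Y = - \frac{615}{4}$ ($Y = \frac{5}{8} \left(-246\right) = - \frac{615}{4} \approx -153.75$)
$s{\left(X,H \right)} = \sqrt{1 - H}$
$p{\left(d \right)} = \frac{d + d^{2}}{2 d}$
$m{\left(h,b \right)} = - \sqrt{1 - h}$
$89 m{\left(p{\left(3 \right)},Y \right)} = 89 \left(- \sqrt{1 - \left(\frac{1}{2} + \frac{1}{2} \cdot 3\right)}\right) = 89 \left(- \sqrt{1 - \left(\frac{1}{2} + \frac{3}{2}\right)}\right) = 89 \left(- \sqrt{1 - 2}\right) = 89 \left(- \sqrt{-1}\right) = 89 \left(- i\right) = - 89 i$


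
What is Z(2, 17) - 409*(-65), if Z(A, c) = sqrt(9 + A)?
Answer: 26585 + sqrt(11) ≈ 26588.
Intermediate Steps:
Z(2, 17) - 409*(-65) = sqrt(9 + 2) - 409*(-65) = sqrt(11) + 26585 = 26585 + sqrt(11)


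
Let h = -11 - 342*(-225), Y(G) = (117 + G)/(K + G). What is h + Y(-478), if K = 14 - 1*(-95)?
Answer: 28390852/369 ≈ 76940.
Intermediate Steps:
K = 109 (K = 14 + 95 = 109)
Y(G) = (117 + G)/(109 + G)
h = 76939 (h = -11 + 76950 = 76939)
h + Y(-478) = 76939 + (117 - 478)/(109 - 478) = 76939 - 361/(-369) = 76939 - 1/369*(-361) = 76939 + 361/369 = 28390852/369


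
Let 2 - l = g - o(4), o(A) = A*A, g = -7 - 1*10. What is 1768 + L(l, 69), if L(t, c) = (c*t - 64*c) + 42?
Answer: -191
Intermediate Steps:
g = -17 (g = -7 - 10 = -17)
o(A) = A**2
l = 35 (l = 2 - (-17 - 1*4**2) = 2 - (-17 - 1*16) = 2 - (-17 - 16) = 2 - 1*(-33) = 2 + 33 = 35)
L(t, c) = 42 - 64*c + c*t (L(t, c) = (-64*c + c*t) + 42 = 42 - 64*c + c*t)
1768 + L(l, 69) = 1768 + (42 - 64*69 + 69*35) = 1768 + (42 - 4416 + 2415) = 1768 - 1959 = -191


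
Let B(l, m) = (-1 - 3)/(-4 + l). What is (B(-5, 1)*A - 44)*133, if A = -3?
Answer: -18088/3 ≈ -6029.3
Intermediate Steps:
B(l, m) = -4/(-4 + l)
(B(-5, 1)*A - 44)*133 = (-4/(-4 - 5)*(-3) - 44)*133 = (-4/(-9)*(-3) - 44)*133 = (-4*(-⅑)*(-3) - 44)*133 = ((4/9)*(-3) - 44)*133 = (-4/3 - 44)*133 = -136/3*133 = -18088/3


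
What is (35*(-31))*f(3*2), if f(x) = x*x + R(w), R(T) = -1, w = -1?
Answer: -37975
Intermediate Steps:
f(x) = -1 + x² (f(x) = x*x - 1 = x² - 1 = -1 + x²)
(35*(-31))*f(3*2) = (35*(-31))*(-1 + (3*2)²) = -1085*(-1 + 6²) = -1085*(-1 + 36) = -1085*35 = -37975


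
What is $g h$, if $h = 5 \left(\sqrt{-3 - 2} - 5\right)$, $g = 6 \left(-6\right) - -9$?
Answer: $675 - 135 i \sqrt{5} \approx 675.0 - 301.87 i$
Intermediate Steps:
$g = -27$ ($g = -36 + 9 = -27$)
$h = -25 + 5 i \sqrt{5}$ ($h = 5 \left(\sqrt{-5} - 5\right) = 5 \left(i \sqrt{5} - 5\right) = 5 \left(-5 + i \sqrt{5}\right) = -25 + 5 i \sqrt{5} \approx -25.0 + 11.18 i$)
$g h = - 27 \left(-25 + 5 i \sqrt{5}\right) = 675 - 135 i \sqrt{5}$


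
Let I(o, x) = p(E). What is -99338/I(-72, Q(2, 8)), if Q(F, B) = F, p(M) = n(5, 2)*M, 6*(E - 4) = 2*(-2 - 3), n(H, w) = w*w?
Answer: -149007/14 ≈ -10643.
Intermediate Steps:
n(H, w) = w²
E = 7/3 (E = 4 + (2*(-2 - 3))/6 = 4 + (2*(-5))/6 = 4 + (⅙)*(-10) = 4 - 5/3 = 7/3 ≈ 2.3333)
p(M) = 4*M (p(M) = 2²*M = 4*M)
I(o, x) = 28/3 (I(o, x) = 4*(7/3) = 28/3)
-99338/I(-72, Q(2, 8)) = -99338/28/3 = -99338*3/28 = -149007/14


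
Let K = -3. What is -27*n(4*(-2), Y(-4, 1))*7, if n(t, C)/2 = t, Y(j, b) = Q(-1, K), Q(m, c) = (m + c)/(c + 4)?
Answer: 3024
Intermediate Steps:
Q(m, c) = (c + m)/(4 + c)
Y(j, b) = -4 (Y(j, b) = (-3 - 1)/(4 - 3) = -4/1 = 1*(-4) = -4)
n(t, C) = 2*t
-27*n(4*(-2), Y(-4, 1))*7 = -54*4*(-2)*7 = -54*(-8)*7 = -27*(-16)*7 = 432*7 = 3024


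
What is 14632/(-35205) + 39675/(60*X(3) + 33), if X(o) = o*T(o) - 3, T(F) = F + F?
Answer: 461035573/10948755 ≈ 42.109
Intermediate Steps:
T(F) = 2*F
X(o) = -3 + 2*o**2 (X(o) = o*(2*o) - 3 = 2*o**2 - 3 = -3 + 2*o**2)
14632/(-35205) + 39675/(60*X(3) + 33) = 14632/(-35205) + 39675/(60*(-3 + 2*3**2) + 33) = 14632*(-1/35205) + 39675/(60*(-3 + 2*9) + 33) = -14632/35205 + 39675/(60*(-3 + 18) + 33) = -14632/35205 + 39675/(60*15 + 33) = -14632/35205 + 39675/(900 + 33) = -14632/35205 + 39675/933 = -14632/35205 + 39675*(1/933) = -14632/35205 + 13225/311 = 461035573/10948755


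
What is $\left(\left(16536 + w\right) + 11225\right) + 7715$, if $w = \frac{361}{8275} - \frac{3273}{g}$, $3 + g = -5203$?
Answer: $\frac{1528322626841}{43079650} \approx 35477.0$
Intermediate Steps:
$g = -5206$ ($g = -3 - 5203 = -5206$)
$w = \frac{28963441}{43079650}$ ($w = \frac{361}{8275} - \frac{3273}{-5206} = 361 \cdot \frac{1}{8275} - - \frac{3273}{5206} = \frac{361}{8275} + \frac{3273}{5206} = \frac{28963441}{43079650} \approx 0.67232$)
$\left(\left(16536 + w\right) + 11225\right) + 7715 = \left(\left(16536 + \frac{28963441}{43079650}\right) + 11225\right) + 7715 = \left(\frac{712394055841}{43079650} + 11225\right) + 7715 = \frac{1195963127091}{43079650} + 7715 = \frac{1528322626841}{43079650}$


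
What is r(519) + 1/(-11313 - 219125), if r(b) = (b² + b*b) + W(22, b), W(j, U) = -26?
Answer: 124136028847/230438 ≈ 5.3870e+5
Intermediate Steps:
r(b) = -26 + 2*b² (r(b) = (b² + b*b) - 26 = (b² + b²) - 26 = 2*b² - 26 = -26 + 2*b²)
r(519) + 1/(-11313 - 219125) = (-26 + 2*519²) + 1/(-11313 - 219125) = (-26 + 2*269361) + 1/(-230438) = (-26 + 538722) - 1/230438 = 538696 - 1/230438 = 124136028847/230438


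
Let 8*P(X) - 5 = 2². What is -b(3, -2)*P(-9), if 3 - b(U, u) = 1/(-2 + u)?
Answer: -117/32 ≈ -3.6563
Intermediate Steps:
P(X) = 9/8 (P(X) = 5/8 + (⅛)*2² = 5/8 + (⅛)*4 = 5/8 + ½ = 9/8)
b(U, u) = 3 - 1/(-2 + u)
-b(3, -2)*P(-9) = -(-7 + 3*(-2))/(-2 - 2)*9/8 = -(-7 - 6)/(-4)*9/8 = -(-¼*(-13))*9/8 = -13*9/(4*8) = -1*117/32 = -117/32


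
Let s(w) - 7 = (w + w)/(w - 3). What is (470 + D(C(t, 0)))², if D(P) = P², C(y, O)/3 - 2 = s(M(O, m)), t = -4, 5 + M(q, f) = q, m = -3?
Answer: 512977201/256 ≈ 2.0038e+6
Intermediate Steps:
M(q, f) = -5 + q
s(w) = 7 + 2*w/(-3 + w) (s(w) = 7 + (w + w)/(w - 3) = 7 + (2*w)/(-3 + w) = 7 + 2*w/(-3 + w))
C(y, O) = 6 + 9*(-22 + 3*O)/(-8 + O) (C(y, O) = 6 + 3*(3*(-7 + 3*(-5 + O))/(-3 + (-5 + O))) = 6 + 3*(3*(-7 + (-15 + 3*O))/(-8 + O)) = 6 + 3*(3*(-22 + 3*O)/(-8 + O)) = 6 + 9*(-22 + 3*O)/(-8 + O))
(470 + D(C(t, 0)))² = (470 + (3*(-82 + 11*0)/(-8 + 0))²)² = (470 + (3*(-82 + 0)/(-8))²)² = (470 + (3*(-⅛)*(-82))²)² = (470 + (123/4)²)² = (470 + 15129/16)² = (22649/16)² = 512977201/256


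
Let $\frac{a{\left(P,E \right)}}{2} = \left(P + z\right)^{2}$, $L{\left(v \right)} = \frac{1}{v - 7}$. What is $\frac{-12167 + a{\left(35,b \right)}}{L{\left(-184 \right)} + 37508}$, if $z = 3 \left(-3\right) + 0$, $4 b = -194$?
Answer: $- \frac{688555}{2388009} \approx -0.28834$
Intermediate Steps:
$b = - \frac{97}{2}$ ($b = \frac{1}{4} \left(-194\right) = - \frac{97}{2} \approx -48.5$)
$L{\left(v \right)} = \frac{1}{-7 + v}$
$z = -9$ ($z = -9 + 0 = -9$)
$a{\left(P,E \right)} = 2 \left(-9 + P\right)^{2}$ ($a{\left(P,E \right)} = 2 \left(P - 9\right)^{2} = 2 \left(-9 + P\right)^{2}$)
$\frac{-12167 + a{\left(35,b \right)}}{L{\left(-184 \right)} + 37508} = \frac{-12167 + 2 \left(-9 + 35\right)^{2}}{\frac{1}{-7 - 184} + 37508} = \frac{-12167 + 2 \cdot 26^{2}}{\frac{1}{-191} + 37508} = \frac{-12167 + 2 \cdot 676}{- \frac{1}{191} + 37508} = \frac{-12167 + 1352}{\frac{7164027}{191}} = \left(-10815\right) \frac{191}{7164027} = - \frac{688555}{2388009}$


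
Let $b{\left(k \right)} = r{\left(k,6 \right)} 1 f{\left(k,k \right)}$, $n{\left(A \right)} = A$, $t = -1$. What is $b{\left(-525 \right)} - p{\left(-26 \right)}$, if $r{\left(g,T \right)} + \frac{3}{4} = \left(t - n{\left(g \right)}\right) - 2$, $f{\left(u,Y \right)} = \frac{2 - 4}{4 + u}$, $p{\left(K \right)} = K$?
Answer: $\frac{29177}{1042} \approx 28.001$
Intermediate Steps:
$f{\left(u,Y \right)} = - \frac{2}{4 + u}$
$r{\left(g,T \right)} = - \frac{15}{4} - g$ ($r{\left(g,T \right)} = - \frac{3}{4} - \left(3 + g\right) = - \frac{15}{4} - g$)
$b{\left(k \right)} = - \frac{2 \left(- \frac{15}{4} - k\right)}{4 + k}$ ($b{\left(k \right)} = \left(- \frac{15}{4} - k\right) 1 \left(- \frac{2}{4 + k}\right) = \left(- \frac{15}{4} - k\right) \left(- \frac{2}{4 + k}\right) = - \frac{2 \left(- \frac{15}{4} - k\right)}{4 + k}$)
$b{\left(-525 \right)} - p{\left(-26 \right)} = \frac{15 + 4 \left(-525\right)}{2 \left(4 - 525\right)} - -26 = \frac{15 - 2100}{2 \left(-521\right)} + 26 = \frac{1}{2} \left(- \frac{1}{521}\right) \left(-2085\right) + 26 = \frac{2085}{1042} + 26 = \frac{29177}{1042}$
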